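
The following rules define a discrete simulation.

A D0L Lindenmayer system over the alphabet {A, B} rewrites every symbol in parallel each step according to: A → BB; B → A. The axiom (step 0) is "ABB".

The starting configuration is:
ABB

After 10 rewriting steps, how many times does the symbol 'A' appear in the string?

gen 0: ABB
gen 1: BBAA
gen 2: AABBBB
gen 3: BBBBAAAA
gen 4: AAAABBBBBBBB
gen 5: BBBBBBBBAAAAAAAA
gen 6: AAAAAAAABBBBBBBBBBBBBBBB
gen 7: BBBBBBBBBBBBBBBBAAAAAAAAAAAAAAAA
gen 8: AAAAAAAAAAAAAAAABBBBBBBBBBBBBBBBBBBBBBBBBBBBBBBB
gen 9: BBBBBBBBBBBBBBBBBBBBBBBBBBBBBBBBAAAAAAAAAAAAAAAAAAAAAAAAAAAAAAAA
gen 10: AAAAAAAAAAAAAAAAAAAAAAAAAAAAAAAABBBBBBBBBBBBBBBBBBBBBBBBBBBBBBBBBBBBBBBBBBBBBBBBBBBBBBBBBBBBBBBB

32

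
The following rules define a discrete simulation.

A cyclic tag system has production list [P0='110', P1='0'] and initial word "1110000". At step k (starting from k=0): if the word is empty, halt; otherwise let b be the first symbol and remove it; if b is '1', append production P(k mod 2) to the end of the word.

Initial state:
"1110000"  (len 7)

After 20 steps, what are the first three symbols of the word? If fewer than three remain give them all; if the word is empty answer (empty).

k=0  "1110000"  (len 7)
k=1  "110000110"  (len 9)
k=2  "100001100"  (len 9)
k=3  "00001100110"  (len 11)
k=4  "0001100110"  (len 10)
k=5  "001100110"  (len 9)
k=6  "01100110"  (len 8)
k=7  "1100110"  (len 7)
k=8  "1001100"  (len 7)
k=9  "001100110"  (len 9)
k=10  "01100110"  (len 8)
k=11  "1100110"  (len 7)
k=12  "1001100"  (len 7)
k=13  "001100110"  (len 9)
k=14  "01100110"  (len 8)
k=15  "1100110"  (len 7)
k=16  "1001100"  (len 7)
k=17  "001100110"  (len 9)
k=18  "01100110"  (len 8)
k=19  "1100110"  (len 7)
k=20  "1001100"  (len 7)

100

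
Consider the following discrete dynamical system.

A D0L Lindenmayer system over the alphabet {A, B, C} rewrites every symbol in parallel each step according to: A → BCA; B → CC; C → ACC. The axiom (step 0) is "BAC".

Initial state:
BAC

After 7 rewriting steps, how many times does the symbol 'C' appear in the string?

2745

0) BAC
1) CCBCAACC
2) ACCACCCCACCBCABCAACCACC
3) BCAACCACCBCAACCACCACCACCBCAACCACCCCACCBCACCACCBCABCAACCACCBCAACCACC
4) CCACCBCABCAACCACCBCAACCACCCCACCBCABCAACCACCBCAACCACCBCAACC…ACCBCACCACCBCABCAACCACCBCAACCACCCCACCBCABCAACCACCBCAACCACC  (len 194)
5) ACCACCBCAACCACCCCACCBCACCACCBCABCAACCACCBCAACCACCCCACCBCAB…ACCBCACCACCBCABCAACCACCBCAACCACCCCACCBCABCAACCACCBCAACCACC  (len 561)
6) BCAACCACCBCAACCACCCCACCBCABCAACCACCBCAACCACCACCACCBCAACCAC…ACCBCACCACCBCABCAACCACCBCAACCACCCCACCBCABCAACCACCBCAACCACC  (len 1623)
7) CCACCBCABCAACCACCBCAACCACCCCACCBCABCAACCACCBCAACCACCACCACC…ACCBCACCACCBCABCAACCACCBCAACCACCCCACCBCABCAACCACCBCAACCACC  (len 4696)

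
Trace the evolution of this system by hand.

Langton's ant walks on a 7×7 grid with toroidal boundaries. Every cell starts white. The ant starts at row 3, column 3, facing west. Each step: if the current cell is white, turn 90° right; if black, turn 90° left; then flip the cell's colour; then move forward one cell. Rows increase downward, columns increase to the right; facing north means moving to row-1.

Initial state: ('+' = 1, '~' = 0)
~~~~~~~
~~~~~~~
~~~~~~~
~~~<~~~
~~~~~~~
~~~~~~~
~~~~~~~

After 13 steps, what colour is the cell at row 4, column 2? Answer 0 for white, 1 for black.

step 0: ~~~~~~~
~~~~~~~
~~~~~~~
~~~<~~~
~~~~~~~
~~~~~~~
~~~~~~~
step 1: ~~~~~~~
~~~~~~~
~~~^~~~
~~~+~~~
~~~~~~~
~~~~~~~
~~~~~~~
step 2: ~~~~~~~
~~~~~~~
~~~+>~~
~~~+~~~
~~~~~~~
~~~~~~~
~~~~~~~
step 3: ~~~~~~~
~~~~~~~
~~~++~~
~~~+v~~
~~~~~~~
~~~~~~~
~~~~~~~
step 4: ~~~~~~~
~~~~~~~
~~~++~~
~~~<+~~
~~~~~~~
~~~~~~~
~~~~~~~
step 5: ~~~~~~~
~~~~~~~
~~~++~~
~~~~+~~
~~~v~~~
~~~~~~~
~~~~~~~
step 6: ~~~~~~~
~~~~~~~
~~~++~~
~~~~+~~
~~<+~~~
~~~~~~~
~~~~~~~
step 7: ~~~~~~~
~~~~~~~
~~~++~~
~~^~+~~
~~++~~~
~~~~~~~
~~~~~~~
step 8: ~~~~~~~
~~~~~~~
~~~++~~
~~+>+~~
~~++~~~
~~~~~~~
~~~~~~~
step 9: ~~~~~~~
~~~~~~~
~~~++~~
~~+++~~
~~+v~~~
~~~~~~~
~~~~~~~
step 10: ~~~~~~~
~~~~~~~
~~~++~~
~~+++~~
~~+~>~~
~~~~~~~
~~~~~~~
step 11: ~~~~~~~
~~~~~~~
~~~++~~
~~+++~~
~~+~+~~
~~~~v~~
~~~~~~~
step 12: ~~~~~~~
~~~~~~~
~~~++~~
~~+++~~
~~+~+~~
~~~<+~~
~~~~~~~
step 13: ~~~~~~~
~~~~~~~
~~~++~~
~~+++~~
~~+^+~~
~~~++~~
~~~~~~~

1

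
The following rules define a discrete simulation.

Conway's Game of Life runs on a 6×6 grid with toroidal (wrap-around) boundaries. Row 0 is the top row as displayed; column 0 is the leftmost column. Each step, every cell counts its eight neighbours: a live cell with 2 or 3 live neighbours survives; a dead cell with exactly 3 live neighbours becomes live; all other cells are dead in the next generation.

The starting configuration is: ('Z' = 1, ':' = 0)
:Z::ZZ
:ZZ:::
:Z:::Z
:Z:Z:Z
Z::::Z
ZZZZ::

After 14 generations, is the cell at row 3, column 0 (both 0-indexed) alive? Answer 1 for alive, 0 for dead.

gen 0: :Z::ZZ
:ZZ:::
:Z:::Z
:Z:Z:Z
Z::::Z
ZZZZ::
gen 1: ::::ZZ
:ZZ:ZZ
:Z::Z:
:ZZ::Z
:::Z:Z
::ZZ::
gen 2: ZZ:::Z
:ZZ:::
::::Z:
:ZZZ:Z
ZZ:Z::
::ZZ:Z
gen 3: :::ZZZ
:ZZ::Z
Z:::Z:
:Z:Z:Z
:::::Z
:::Z:Z
gen 4: :::Z:Z
:ZZ:::
:::ZZ:
:::::Z
::Z::Z
Z::Z:Z
gen 5: :Z:Z:Z
::Z:::
::ZZZ:
:::Z:Z
:::::Z
Z:ZZ:Z
gen 6: :Z:Z:Z
:Z::::
::Z:Z:
::ZZ:Z
::ZZ:Z
:ZZZ:Z
gen 7: :Z:Z::
ZZ:ZZ:
:ZZ:Z:
:Z:::Z
:::::Z
:Z:::Z
gen 8: :Z:Z:Z
Z:::ZZ
::::Z:
:ZZ:ZZ
::::ZZ
::Z:Z:
gen 9: :ZZZ::
Z::Z::
:Z::::
Z:::::
ZZZ:::
Z:Z:::
gen 10: Z::Z::
Z::Z::
ZZ::::
Z:Z:::
Z:Z::Z
Z:::::
gen 11: ZZ:::Z
Z:Z::Z
Z:Z::Z
::Z:::
Z::::Z
Z:::::
gen 12: ::::::
::Z:Z:
Z:ZZ:Z
::::::
ZZ:::Z
::::::
gen 13: ::::::
:ZZ:ZZ
:ZZZZZ
::Z:Z:
Z:::::
Z:::::
gen 14: ZZ:::Z
:Z:::Z
::::::
Z:Z:Z:
:Z:::Z
::::::

1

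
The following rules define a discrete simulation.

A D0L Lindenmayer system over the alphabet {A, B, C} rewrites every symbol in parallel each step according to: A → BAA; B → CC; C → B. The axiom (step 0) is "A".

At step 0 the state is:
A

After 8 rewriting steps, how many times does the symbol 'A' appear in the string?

t=0: A
t=1: BAA
t=2: CCBAABAA
t=3: BBCCBAABAACCBAABAA
t=4: CCCCBBCCBAABAACCBAABAABBCCBAABAACCBAABAA
t=5: BBBBCCCCBBCCBAABAACCBAABAABBCCBAABAACCBAABAACCCCBBCCBAABAACCBAABAABBCCBAABAACCBAABAA
t=6: CCCCCCCCBBBBCCCCBBCCBAABAACCBAABAABBCCBAABAACCBAABAACCCCBB…BBCCBAABAACCBAABAACCCCBBCCBAABAACCBAABAABBCCBAABAACCBAABAA  (len 176)
t=7: BBBBBBBBCCCCCCCCBBBBCCCCBBCCBAABAACCBAABAABBCCBAABAACCBAAB…BBCCBAABAACCBAABAACCCCBBCCBAABAACCBAABAABBCCBAABAACCBAABAA  (len 360)
t=8: CCCCCCCCCCCCCCCCBBBBBBBBCCCCCCCCBBBBCCCCBBCCBAABAACCBAABAA…BBCCBAABAACCBAABAACCCCBBCCBAABAACCBAABAABBCCBAABAACCBAABAA  (len 736)

256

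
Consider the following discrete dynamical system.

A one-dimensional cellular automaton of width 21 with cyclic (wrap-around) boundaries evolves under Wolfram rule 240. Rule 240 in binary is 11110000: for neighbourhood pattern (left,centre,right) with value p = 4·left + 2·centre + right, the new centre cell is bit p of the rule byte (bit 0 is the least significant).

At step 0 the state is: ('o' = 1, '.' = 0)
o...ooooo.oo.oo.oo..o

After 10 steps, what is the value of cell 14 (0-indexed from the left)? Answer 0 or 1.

1

k=0  o...ooooo.oo.oo.oo..o
k=1  oo...ooooo.oo.oo.oo..
k=2  .oo...ooooo.oo.oo.oo.
k=3  ..oo...ooooo.oo.oo.oo
k=4  o..oo...ooooo.oo.oo.o
k=5  oo..oo...ooooo.oo.oo.
k=6  .oo..oo...ooooo.oo.oo
k=7  o.oo..oo...ooooo.oo.o
k=8  oo.oo..oo...ooooo.oo.
k=9  .oo.oo..oo...ooooo.oo
k=10  o.oo.oo..oo...ooooo.o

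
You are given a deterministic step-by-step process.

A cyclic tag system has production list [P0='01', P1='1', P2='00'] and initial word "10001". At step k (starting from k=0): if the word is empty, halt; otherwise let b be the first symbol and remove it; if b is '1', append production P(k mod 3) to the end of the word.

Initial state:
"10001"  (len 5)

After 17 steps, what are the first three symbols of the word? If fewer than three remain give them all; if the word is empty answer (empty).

step 0: "10001"  (len 5)
step 1: "000101"  (len 6)
step 2: "00101"  (len 5)
step 3: "0101"  (len 4)
step 4: "101"  (len 3)
step 5: "011"  (len 3)
step 6: "11"  (len 2)
step 7: "101"  (len 3)
step 8: "011"  (len 3)
step 9: "11"  (len 2)
step 10: "101"  (len 3)
step 11: "011"  (len 3)
step 12: "11"  (len 2)
step 13: "101"  (len 3)
step 14: "011"  (len 3)
step 15: "11"  (len 2)
step 16: "101"  (len 3)
step 17: "011"  (len 3)

011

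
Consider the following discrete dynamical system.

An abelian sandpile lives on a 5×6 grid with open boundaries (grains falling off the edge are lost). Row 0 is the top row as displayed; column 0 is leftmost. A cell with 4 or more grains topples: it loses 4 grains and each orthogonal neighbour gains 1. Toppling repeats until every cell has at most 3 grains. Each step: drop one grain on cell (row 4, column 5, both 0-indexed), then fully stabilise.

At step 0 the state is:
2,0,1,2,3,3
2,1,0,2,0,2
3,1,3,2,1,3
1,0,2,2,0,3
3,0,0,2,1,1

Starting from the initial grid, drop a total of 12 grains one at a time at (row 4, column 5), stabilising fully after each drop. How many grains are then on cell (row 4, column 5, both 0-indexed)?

3

t=0: 2,0,1,2,3,3
2,1,0,2,0,2
3,1,3,2,1,3
1,0,2,2,0,3
3,0,0,2,1,1
t=1: 2,0,1,2,3,3
2,1,0,2,0,2
3,1,3,2,1,3
1,0,2,2,0,3
3,0,0,2,1,2
t=2: 2,0,1,2,3,3
2,1,0,2,0,2
3,1,3,2,1,3
1,0,2,2,0,3
3,0,0,2,1,3
t=3: 2,0,1,2,3,3
2,1,0,2,0,3
3,1,3,2,2,0
1,0,2,2,1,1
3,0,0,2,2,1
t=4: 2,0,1,2,3,3
2,1,0,2,0,3
3,1,3,2,2,0
1,0,2,2,1,1
3,0,0,2,2,2
t=5: 2,0,1,2,3,3
2,1,0,2,0,3
3,1,3,2,2,0
1,0,2,2,1,1
3,0,0,2,2,3
t=6: 2,0,1,2,3,3
2,1,0,2,0,3
3,1,3,2,2,0
1,0,2,2,1,2
3,0,0,2,3,0
t=7: 2,0,1,2,3,3
2,1,0,2,0,3
3,1,3,2,2,0
1,0,2,2,1,2
3,0,0,2,3,1
t=8: 2,0,1,2,3,3
2,1,0,2,0,3
3,1,3,2,2,0
1,0,2,2,1,2
3,0,0,2,3,2
t=9: 2,0,1,2,3,3
2,1,0,2,0,3
3,1,3,2,2,0
1,0,2,2,1,2
3,0,0,2,3,3
t=10: 2,0,1,2,3,3
2,1,0,2,0,3
3,1,3,2,2,0
1,0,2,2,2,3
3,0,0,3,0,1
t=11: 2,0,1,2,3,3
2,1,0,2,0,3
3,1,3,2,2,0
1,0,2,2,2,3
3,0,0,3,0,2
t=12: 2,0,1,2,3,3
2,1,0,2,0,3
3,1,3,2,2,0
1,0,2,2,2,3
3,0,0,3,0,3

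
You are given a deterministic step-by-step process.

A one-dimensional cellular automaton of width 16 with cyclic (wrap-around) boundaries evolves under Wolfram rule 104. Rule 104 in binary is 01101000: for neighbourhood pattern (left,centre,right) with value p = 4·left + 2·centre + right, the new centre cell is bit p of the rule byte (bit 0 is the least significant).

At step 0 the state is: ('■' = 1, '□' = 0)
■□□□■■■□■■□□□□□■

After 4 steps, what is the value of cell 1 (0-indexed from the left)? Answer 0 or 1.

0

0) ■□□□■■■□■■□□□□□■
1) ■□□□■□■■■■□□□□□■
2) ■□□□□■■□□■□□□□□■
3) ■□□□□■■□□□□□□□□■
4) ■□□□□■■□□□□□□□□■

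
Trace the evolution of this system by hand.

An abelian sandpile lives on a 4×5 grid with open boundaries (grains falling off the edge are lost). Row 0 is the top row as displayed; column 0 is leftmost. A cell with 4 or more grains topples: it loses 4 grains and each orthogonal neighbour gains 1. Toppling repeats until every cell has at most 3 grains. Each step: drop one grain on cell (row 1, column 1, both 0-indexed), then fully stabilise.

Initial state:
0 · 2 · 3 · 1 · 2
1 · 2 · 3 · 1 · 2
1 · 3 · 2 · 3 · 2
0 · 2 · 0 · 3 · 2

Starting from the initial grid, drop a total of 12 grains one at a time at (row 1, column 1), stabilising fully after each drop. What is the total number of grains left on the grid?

40

[0] 0 · 2 · 3 · 1 · 2
1 · 2 · 3 · 1 · 2
1 · 3 · 2 · 3 · 2
0 · 2 · 0 · 3 · 2
[1] 0 · 2 · 3 · 1 · 2
1 · 3 · 3 · 1 · 2
1 · 3 · 2 · 3 · 2
0 · 2 · 0 · 3 · 2
[2] 1 · 0 · 1 · 2 · 2
2 · 3 · 2 · 3 · 2
2 · 1 · 1 · 1 · 3
0 · 3 · 2 · 0 · 3
[3] 1 · 1 · 1 · 2 · 2
3 · 0 · 3 · 3 · 2
2 · 2 · 1 · 1 · 3
0 · 3 · 2 · 0 · 3
[4] 1 · 1 · 1 · 2 · 2
3 · 1 · 3 · 3 · 2
2 · 2 · 1 · 1 · 3
0 · 3 · 2 · 0 · 3
[5] 1 · 1 · 1 · 2 · 2
3 · 2 · 3 · 3 · 2
2 · 2 · 1 · 1 · 3
0 · 3 · 2 · 0 · 3
[6] 1 · 1 · 1 · 2 · 2
3 · 3 · 3 · 3 · 2
2 · 2 · 1 · 1 · 3
0 · 3 · 2 · 0 · 3
[7] 2 · 2 · 2 · 3 · 2
0 · 2 · 1 · 0 · 3
3 · 3 · 2 · 2 · 3
0 · 3 · 2 · 0 · 3
[8] 2 · 2 · 2 · 3 · 2
0 · 3 · 1 · 0 · 3
3 · 3 · 2 · 2 · 3
0 · 3 · 2 · 0 · 3
[9] 2 · 3 · 2 · 3 · 2
2 · 1 · 2 · 0 · 3
0 · 2 · 3 · 2 · 3
2 · 0 · 3 · 0 · 3
[10] 2 · 3 · 2 · 3 · 2
2 · 2 · 2 · 0 · 3
0 · 2 · 3 · 2 · 3
2 · 0 · 3 · 0 · 3
[11] 2 · 3 · 2 · 3 · 2
2 · 3 · 2 · 0 · 3
0 · 2 · 3 · 2 · 3
2 · 0 · 3 · 0 · 3
[12] 3 · 0 · 3 · 3 · 2
3 · 1 · 3 · 0 · 3
0 · 3 · 3 · 2 · 3
2 · 0 · 3 · 0 · 3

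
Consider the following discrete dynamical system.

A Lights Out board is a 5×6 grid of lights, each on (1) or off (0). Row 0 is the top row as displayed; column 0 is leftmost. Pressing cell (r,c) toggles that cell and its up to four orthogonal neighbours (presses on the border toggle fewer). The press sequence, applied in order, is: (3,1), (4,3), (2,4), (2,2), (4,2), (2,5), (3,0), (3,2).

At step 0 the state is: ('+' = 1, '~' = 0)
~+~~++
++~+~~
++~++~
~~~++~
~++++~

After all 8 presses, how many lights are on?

[0] ~+~~++
++~+~~
++~++~
~~~++~
~++++~
[1] ~+~~++
++~+~~
+~~++~
+++++~
~~+++~
[2] ~+~~++
++~+~~
+~~++~
+++~+~
~~~~~~
[3] ~+~~++
++~++~
+~~~~+
+++~~~
~~~~~~
[4] ~+~~++
+++++~
++++~+
++~~~~
~~~~~~
[5] ~+~~++
+++++~
++++~+
+++~~~
~+++~~
[6] ~+~~++
++++++
+++++~
+++~~+
~+++~~
[7] ~+~~++
++++++
~++++~
~~+~~+
++++~~
[8] ~+~~++
++++++
~+~++~
~+~+~+
++~+~~

18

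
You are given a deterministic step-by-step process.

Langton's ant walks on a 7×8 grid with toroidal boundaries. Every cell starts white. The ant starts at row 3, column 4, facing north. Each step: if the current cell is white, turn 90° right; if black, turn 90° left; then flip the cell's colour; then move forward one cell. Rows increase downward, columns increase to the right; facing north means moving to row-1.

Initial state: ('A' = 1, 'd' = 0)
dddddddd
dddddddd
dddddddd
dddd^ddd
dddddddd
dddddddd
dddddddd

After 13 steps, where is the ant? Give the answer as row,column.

3,3

t=0: dddddddd
dddddddd
dddddddd
dddd^ddd
dddddddd
dddddddd
dddddddd
t=1: dddddddd
dddddddd
dddddddd
ddddA>dd
dddddddd
dddddddd
dddddddd
t=2: dddddddd
dddddddd
dddddddd
ddddAAdd
dddddvdd
dddddddd
dddddddd
t=3: dddddddd
dddddddd
dddddddd
ddddAAdd
dddd<Add
dddddddd
dddddddd
t=4: dddddddd
dddddddd
dddddddd
dddd^Add
ddddAAdd
dddddddd
dddddddd
t=5: dddddddd
dddddddd
dddddddd
ddd<dAdd
ddddAAdd
dddddddd
dddddddd
t=6: dddddddd
dddddddd
ddd^dddd
dddAdAdd
ddddAAdd
dddddddd
dddddddd
t=7: dddddddd
dddddddd
dddA>ddd
dddAdAdd
ddddAAdd
dddddddd
dddddddd
t=8: dddddddd
dddddddd
dddAAddd
dddAvAdd
ddddAAdd
dddddddd
dddddddd
t=9: dddddddd
dddddddd
dddAAddd
ddd<AAdd
ddddAAdd
dddddddd
dddddddd
t=10: dddddddd
dddddddd
dddAAddd
ddddAAdd
dddvAAdd
dddddddd
dddddddd
t=11: dddddddd
dddddddd
dddAAddd
ddddAAdd
dd<AAAdd
dddddddd
dddddddd
t=12: dddddddd
dddddddd
dddAAddd
dd^dAAdd
ddAAAAdd
dddddddd
dddddddd
t=13: dddddddd
dddddddd
dddAAddd
ddA>AAdd
ddAAAAdd
dddddddd
dddddddd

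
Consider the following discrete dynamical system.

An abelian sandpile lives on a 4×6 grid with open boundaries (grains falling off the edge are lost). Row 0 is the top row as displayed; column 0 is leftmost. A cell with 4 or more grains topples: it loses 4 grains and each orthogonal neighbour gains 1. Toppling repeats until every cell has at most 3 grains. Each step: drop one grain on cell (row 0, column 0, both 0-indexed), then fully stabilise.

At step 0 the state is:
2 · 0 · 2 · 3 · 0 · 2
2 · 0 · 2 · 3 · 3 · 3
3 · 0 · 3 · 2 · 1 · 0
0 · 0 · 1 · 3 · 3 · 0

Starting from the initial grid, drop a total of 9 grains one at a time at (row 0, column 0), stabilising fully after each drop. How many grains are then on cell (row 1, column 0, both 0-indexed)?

2

t=0: 2 · 0 · 2 · 3 · 0 · 2
2 · 0 · 2 · 3 · 3 · 3
3 · 0 · 3 · 2 · 1 · 0
0 · 0 · 1 · 3 · 3 · 0
t=1: 3 · 0 · 2 · 3 · 0 · 2
2 · 0 · 2 · 3 · 3 · 3
3 · 0 · 3 · 2 · 1 · 0
0 · 0 · 1 · 3 · 3 · 0
t=2: 0 · 1 · 2 · 3 · 0 · 2
3 · 0 · 2 · 3 · 3 · 3
3 · 0 · 3 · 2 · 1 · 0
0 · 0 · 1 · 3 · 3 · 0
t=3: 1 · 1 · 2 · 3 · 0 · 2
3 · 0 · 2 · 3 · 3 · 3
3 · 0 · 3 · 2 · 1 · 0
0 · 0 · 1 · 3 · 3 · 0
t=4: 2 · 1 · 2 · 3 · 0 · 2
3 · 0 · 2 · 3 · 3 · 3
3 · 0 · 3 · 2 · 1 · 0
0 · 0 · 1 · 3 · 3 · 0
t=5: 3 · 1 · 2 · 3 · 0 · 2
3 · 0 · 2 · 3 · 3 · 3
3 · 0 · 3 · 2 · 1 · 0
0 · 0 · 1 · 3 · 3 · 0
t=6: 1 · 2 · 2 · 3 · 0 · 2
1 · 1 · 2 · 3 · 3 · 3
0 · 1 · 3 · 2 · 1 · 0
1 · 0 · 1 · 3 · 3 · 0
t=7: 2 · 2 · 2 · 3 · 0 · 2
1 · 1 · 2 · 3 · 3 · 3
0 · 1 · 3 · 2 · 1 · 0
1 · 0 · 1 · 3 · 3 · 0
t=8: 3 · 2 · 2 · 3 · 0 · 2
1 · 1 · 2 · 3 · 3 · 3
0 · 1 · 3 · 2 · 1 · 0
1 · 0 · 1 · 3 · 3 · 0
t=9: 0 · 3 · 2 · 3 · 0 · 2
2 · 1 · 2 · 3 · 3 · 3
0 · 1 · 3 · 2 · 1 · 0
1 · 0 · 1 · 3 · 3 · 0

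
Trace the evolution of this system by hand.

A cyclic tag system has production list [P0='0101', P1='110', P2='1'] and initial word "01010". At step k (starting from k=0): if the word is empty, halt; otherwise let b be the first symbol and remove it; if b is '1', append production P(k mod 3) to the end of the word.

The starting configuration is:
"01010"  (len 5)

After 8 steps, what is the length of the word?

9

[0] "01010"  (len 5)
[1] "1010"  (len 4)
[2] "010110"  (len 6)
[3] "10110"  (len 5)
[4] "01100101"  (len 8)
[5] "1100101"  (len 7)
[6] "1001011"  (len 7)
[7] "0010110101"  (len 10)
[8] "010110101"  (len 9)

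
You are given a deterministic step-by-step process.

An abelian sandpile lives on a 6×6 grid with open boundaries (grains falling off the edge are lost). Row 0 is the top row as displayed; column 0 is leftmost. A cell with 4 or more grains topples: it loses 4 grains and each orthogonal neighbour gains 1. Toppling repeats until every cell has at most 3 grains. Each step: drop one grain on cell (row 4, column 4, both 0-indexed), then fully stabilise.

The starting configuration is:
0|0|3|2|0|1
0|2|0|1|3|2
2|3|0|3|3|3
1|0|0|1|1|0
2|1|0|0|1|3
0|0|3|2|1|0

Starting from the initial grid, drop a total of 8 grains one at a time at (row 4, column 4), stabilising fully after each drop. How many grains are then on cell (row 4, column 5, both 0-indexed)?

1

0) 0|0|3|2|0|1
0|2|0|1|3|2
2|3|0|3|3|3
1|0|0|1|1|0
2|1|0|0|1|3
0|0|3|2|1|0
1) 0|0|3|2|0|1
0|2|0|1|3|2
2|3|0|3|3|3
1|0|0|1|1|0
2|1|0|0|2|3
0|0|3|2|1|0
2) 0|0|3|2|0|1
0|2|0|1|3|2
2|3|0|3|3|3
1|0|0|1|1|0
2|1|0|0|3|3
0|0|3|2|1|0
3) 0|0|3|2|0|1
0|2|0|1|3|2
2|3|0|3|3|3
1|0|0|1|2|1
2|1|0|1|1|0
0|0|3|2|2|1
4) 0|0|3|2|0|1
0|2|0|1|3|2
2|3|0|3|3|3
1|0|0|1|2|1
2|1|0|1|2|0
0|0|3|2|2|1
5) 0|0|3|2|0|1
0|2|0|1|3|2
2|3|0|3|3|3
1|0|0|1|2|1
2|1|0|1|3|0
0|0|3|2|2|1
6) 0|0|3|2|0|1
0|2|0|1|3|2
2|3|0|3|3|3
1|0|0|1|3|1
2|1|0|2|0|1
0|0|3|2|3|1
7) 0|0|3|2|0|1
0|2|0|1|3|2
2|3|0|3|3|3
1|0|0|1|3|1
2|1|0|2|1|1
0|0|3|2|3|1
8) 0|0|3|2|0|1
0|2|0|1|3|2
2|3|0|3|3|3
1|0|0|1|3|1
2|1|0|2|2|1
0|0|3|2|3|1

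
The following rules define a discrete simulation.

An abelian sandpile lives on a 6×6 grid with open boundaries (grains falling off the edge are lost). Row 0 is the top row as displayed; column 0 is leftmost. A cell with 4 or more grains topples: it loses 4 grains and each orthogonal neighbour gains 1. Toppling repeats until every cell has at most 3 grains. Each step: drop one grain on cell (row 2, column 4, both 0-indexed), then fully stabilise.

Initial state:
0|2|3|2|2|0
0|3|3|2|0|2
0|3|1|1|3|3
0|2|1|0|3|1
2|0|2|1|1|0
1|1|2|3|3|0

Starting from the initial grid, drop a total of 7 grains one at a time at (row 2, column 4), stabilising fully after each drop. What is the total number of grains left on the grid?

t=0: 0|2|3|2|2|0
0|3|3|2|0|2
0|3|1|1|3|3
0|2|1|0|3|1
2|0|2|1|1|0
1|1|2|3|3|0
t=1: 0|2|3|2|2|0
0|3|3|2|1|3
0|3|1|2|2|0
0|2|1|1|0|3
2|0|2|1|2|0
1|1|2|3|3|0
t=2: 0|2|3|2|2|0
0|3|3|2|1|3
0|3|1|2|3|0
0|2|1|1|0|3
2|0|2|1|2|0
1|1|2|3|3|0
t=3: 0|2|3|2|2|0
0|3|3|2|2|3
0|3|1|3|0|1
0|2|1|1|1|3
2|0|2|1|2|0
1|1|2|3|3|0
t=4: 0|2|3|2|2|0
0|3|3|2|2|3
0|3|1|3|1|1
0|2|1|1|1|3
2|0|2|1|2|0
1|1|2|3|3|0
t=5: 0|2|3|2|2|0
0|3|3|2|2|3
0|3|1|3|2|1
0|2|1|1|1|3
2|0|2|1|2|0
1|1|2|3|3|0
t=6: 0|2|3|2|2|0
0|3|3|2|2|3
0|3|1|3|3|1
0|2|1|1|1|3
2|0|2|1|2|0
1|1|2|3|3|0
t=7: 0|2|3|2|2|0
0|3|3|3|3|3
0|3|2|0|1|2
0|2|1|2|2|3
2|0|2|1|2|0
1|1|2|3|3|0

59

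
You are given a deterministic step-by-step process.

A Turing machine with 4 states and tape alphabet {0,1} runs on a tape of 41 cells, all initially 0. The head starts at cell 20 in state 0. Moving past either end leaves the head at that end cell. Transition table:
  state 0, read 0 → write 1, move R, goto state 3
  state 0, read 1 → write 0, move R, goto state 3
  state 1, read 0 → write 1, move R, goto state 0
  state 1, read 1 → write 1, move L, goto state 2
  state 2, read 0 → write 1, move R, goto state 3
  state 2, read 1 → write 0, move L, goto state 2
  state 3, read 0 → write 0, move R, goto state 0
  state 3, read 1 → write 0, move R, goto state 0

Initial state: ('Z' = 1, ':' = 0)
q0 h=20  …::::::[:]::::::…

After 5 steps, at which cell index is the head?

25

gen 0: q0 h=20  …::::::[:]::::::…
gen 1: q3 h=21  …:::::Z[:]::::::…
gen 2: q0 h=22  …::::Z:[:]::::::…
gen 3: q3 h=23  …:::Z:Z[:]::::::…
gen 4: q0 h=24  …::Z:Z:[:]::::::…
gen 5: q3 h=25  …:Z:Z:Z[:]::::::…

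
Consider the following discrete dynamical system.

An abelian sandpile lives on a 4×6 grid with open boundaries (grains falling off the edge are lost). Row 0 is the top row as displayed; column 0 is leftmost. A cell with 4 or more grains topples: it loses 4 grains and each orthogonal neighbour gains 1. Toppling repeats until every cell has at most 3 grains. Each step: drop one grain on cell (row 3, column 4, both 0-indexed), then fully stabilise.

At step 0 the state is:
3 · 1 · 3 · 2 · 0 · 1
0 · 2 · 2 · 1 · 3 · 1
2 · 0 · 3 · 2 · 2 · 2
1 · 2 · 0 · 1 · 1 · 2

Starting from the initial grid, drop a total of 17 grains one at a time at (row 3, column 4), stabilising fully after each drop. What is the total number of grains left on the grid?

43

t=0: 3 · 1 · 3 · 2 · 0 · 1
0 · 2 · 2 · 1 · 3 · 1
2 · 0 · 3 · 2 · 2 · 2
1 · 2 · 0 · 1 · 1 · 2
t=1: 3 · 1 · 3 · 2 · 0 · 1
0 · 2 · 2 · 1 · 3 · 1
2 · 0 · 3 · 2 · 2 · 2
1 · 2 · 0 · 1 · 2 · 2
t=2: 3 · 1 · 3 · 2 · 0 · 1
0 · 2 · 2 · 1 · 3 · 1
2 · 0 · 3 · 2 · 2 · 2
1 · 2 · 0 · 1 · 3 · 2
t=3: 3 · 1 · 3 · 2 · 0 · 1
0 · 2 · 2 · 1 · 3 · 1
2 · 0 · 3 · 2 · 3 · 2
1 · 2 · 0 · 2 · 0 · 3
t=4: 3 · 1 · 3 · 2 · 0 · 1
0 · 2 · 2 · 1 · 3 · 1
2 · 0 · 3 · 2 · 3 · 2
1 · 2 · 0 · 2 · 1 · 3
t=5: 3 · 1 · 3 · 2 · 0 · 1
0 · 2 · 2 · 1 · 3 · 1
2 · 0 · 3 · 2 · 3 · 2
1 · 2 · 0 · 2 · 2 · 3
t=6: 3 · 1 · 3 · 2 · 0 · 1
0 · 2 · 2 · 1 · 3 · 1
2 · 0 · 3 · 2 · 3 · 2
1 · 2 · 0 · 2 · 3 · 3
t=7: 3 · 1 · 3 · 2 · 1 · 1
0 · 2 · 2 · 2 · 0 · 3
2 · 0 · 3 · 3 · 2 · 0
1 · 2 · 0 · 3 · 2 · 1
t=8: 3 · 1 · 3 · 2 · 1 · 1
0 · 2 · 2 · 2 · 0 · 3
2 · 0 · 3 · 3 · 2 · 0
1 · 2 · 0 · 3 · 3 · 1
t=9: 3 · 1 · 3 · 2 · 1 · 1
0 · 2 · 3 · 3 · 1 · 3
2 · 1 · 0 · 2 · 0 · 1
1 · 2 · 2 · 1 · 2 · 2
t=10: 3 · 1 · 3 · 2 · 1 · 1
0 · 2 · 3 · 3 · 1 · 3
2 · 1 · 0 · 2 · 0 · 1
1 · 2 · 2 · 1 · 3 · 2
t=11: 3 · 1 · 3 · 2 · 1 · 1
0 · 2 · 3 · 3 · 1 · 3
2 · 1 · 0 · 2 · 1 · 1
1 · 2 · 2 · 2 · 0 · 3
t=12: 3 · 1 · 3 · 2 · 1 · 1
0 · 2 · 3 · 3 · 1 · 3
2 · 1 · 0 · 2 · 1 · 1
1 · 2 · 2 · 2 · 1 · 3
t=13: 3 · 1 · 3 · 2 · 1 · 1
0 · 2 · 3 · 3 · 1 · 3
2 · 1 · 0 · 2 · 1 · 1
1 · 2 · 2 · 2 · 2 · 3
t=14: 3 · 1 · 3 · 2 · 1 · 1
0 · 2 · 3 · 3 · 1 · 3
2 · 1 · 0 · 2 · 1 · 1
1 · 2 · 2 · 2 · 3 · 3
t=15: 3 · 1 · 3 · 2 · 1 · 1
0 · 2 · 3 · 3 · 1 · 3
2 · 1 · 0 · 2 · 2 · 2
1 · 2 · 2 · 3 · 1 · 0
t=16: 3 · 1 · 3 · 2 · 1 · 1
0 · 2 · 3 · 3 · 1 · 3
2 · 1 · 0 · 2 · 2 · 2
1 · 2 · 2 · 3 · 2 · 0
t=17: 3 · 1 · 3 · 2 · 1 · 1
0 · 2 · 3 · 3 · 1 · 3
2 · 1 · 0 · 2 · 2 · 2
1 · 2 · 2 · 3 · 3 · 0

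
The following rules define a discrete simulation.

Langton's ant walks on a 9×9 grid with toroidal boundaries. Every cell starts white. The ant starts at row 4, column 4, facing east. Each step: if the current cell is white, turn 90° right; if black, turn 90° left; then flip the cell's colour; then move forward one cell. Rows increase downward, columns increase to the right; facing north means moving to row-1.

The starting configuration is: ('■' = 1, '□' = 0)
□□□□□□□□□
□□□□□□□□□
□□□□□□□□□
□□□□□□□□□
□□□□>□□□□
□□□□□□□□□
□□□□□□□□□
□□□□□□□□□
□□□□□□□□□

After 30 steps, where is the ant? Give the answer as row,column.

3,3

[0] □□□□□□□□□
□□□□□□□□□
□□□□□□□□□
□□□□□□□□□
□□□□>□□□□
□□□□□□□□□
□□□□□□□□□
□□□□□□□□□
□□□□□□□□□
[1] □□□□□□□□□
□□□□□□□□□
□□□□□□□□□
□□□□□□□□□
□□□□■□□□□
□□□□v□□□□
□□□□□□□□□
□□□□□□□□□
□□□□□□□□□
[2] □□□□□□□□□
□□□□□□□□□
□□□□□□□□□
□□□□□□□□□
□□□□■□□□□
□□□<■□□□□
□□□□□□□□□
□□□□□□□□□
□□□□□□□□□
[3] □□□□□□□□□
□□□□□□□□□
□□□□□□□□□
□□□□□□□□□
□□□^■□□□□
□□□■■□□□□
□□□□□□□□□
□□□□□□□□□
□□□□□□□□□
[4] □□□□□□□□□
□□□□□□□□□
□□□□□□□□□
□□□□□□□□□
□□□■>□□□□
□□□■■□□□□
□□□□□□□□□
□□□□□□□□□
□□□□□□□□□
[5] □□□□□□□□□
□□□□□□□□□
□□□□□□□□□
□□□□^□□□□
□□□■□□□□□
□□□■■□□□□
□□□□□□□□□
□□□□□□□□□
□□□□□□□□□
[6] □□□□□□□□□
□□□□□□□□□
□□□□□□□□□
□□□□■>□□□
□□□■□□□□□
□□□■■□□□□
□□□□□□□□□
□□□□□□□□□
□□□□□□□□□
[7] □□□□□□□□□
□□□□□□□□□
□□□□□□□□□
□□□□■■□□□
□□□■□v□□□
□□□■■□□□□
□□□□□□□□□
□□□□□□□□□
□□□□□□□□□
[8] □□□□□□□□□
□□□□□□□□□
□□□□□□□□□
□□□□■■□□□
□□□■<■□□□
□□□■■□□□□
□□□□□□□□□
□□□□□□□□□
□□□□□□□□□
[9] □□□□□□□□□
□□□□□□□□□
□□□□□□□□□
□□□□^■□□□
□□□■■■□□□
□□□■■□□□□
□□□□□□□□□
□□□□□□□□□
□□□□□□□□□
[10] □□□□□□□□□
□□□□□□□□□
□□□□□□□□□
□□□<□■□□□
□□□■■■□□□
□□□■■□□□□
□□□□□□□□□
□□□□□□□□□
□□□□□□□□□
[11] □□□□□□□□□
□□□□□□□□□
□□□^□□□□□
□□□■□■□□□
□□□■■■□□□
□□□■■□□□□
□□□□□□□□□
□□□□□□□□□
□□□□□□□□□
[12] □□□□□□□□□
□□□□□□□□□
□□□■>□□□□
□□□■□■□□□
□□□■■■□□□
□□□■■□□□□
□□□□□□□□□
□□□□□□□□□
□□□□□□□□□
[13] □□□□□□□□□
□□□□□□□□□
□□□■■□□□□
□□□■v■□□□
□□□■■■□□□
□□□■■□□□□
□□□□□□□□□
□□□□□□□□□
□□□□□□□□□
[14] □□□□□□□□□
□□□□□□□□□
□□□■■□□□□
□□□<■■□□□
□□□■■■□□□
□□□■■□□□□
□□□□□□□□□
□□□□□□□□□
□□□□□□□□□
[15] □□□□□□□□□
□□□□□□□□□
□□□■■□□□□
□□□□■■□□□
□□□v■■□□□
□□□■■□□□□
□□□□□□□□□
□□□□□□□□□
□□□□□□□□□
[16] □□□□□□□□□
□□□□□□□□□
□□□■■□□□□
□□□□■■□□□
□□□□>■□□□
□□□■■□□□□
□□□□□□□□□
□□□□□□□□□
□□□□□□□□□
[17] □□□□□□□□□
□□□□□□□□□
□□□■■□□□□
□□□□^■□□□
□□□□□■□□□
□□□■■□□□□
□□□□□□□□□
□□□□□□□□□
□□□□□□□□□
[18] □□□□□□□□□
□□□□□□□□□
□□□■■□□□□
□□□<□■□□□
□□□□□■□□□
□□□■■□□□□
□□□□□□□□□
□□□□□□□□□
□□□□□□□□□
[19] □□□□□□□□□
□□□□□□□□□
□□□^■□□□□
□□□■□■□□□
□□□□□■□□□
□□□■■□□□□
□□□□□□□□□
□□□□□□□□□
□□□□□□□□□
[20] □□□□□□□□□
□□□□□□□□□
□□<□■□□□□
□□□■□■□□□
□□□□□■□□□
□□□■■□□□□
□□□□□□□□□
□□□□□□□□□
□□□□□□□□□
[21] □□□□□□□□□
□□^□□□□□□
□□■□■□□□□
□□□■□■□□□
□□□□□■□□□
□□□■■□□□□
□□□□□□□□□
□□□□□□□□□
□□□□□□□□□
[22] □□□□□□□□□
□□■>□□□□□
□□■□■□□□□
□□□■□■□□□
□□□□□■□□□
□□□■■□□□□
□□□□□□□□□
□□□□□□□□□
□□□□□□□□□
[23] □□□□□□□□□
□□■■□□□□□
□□■v■□□□□
□□□■□■□□□
□□□□□■□□□
□□□■■□□□□
□□□□□□□□□
□□□□□□□□□
□□□□□□□□□
[24] □□□□□□□□□
□□■■□□□□□
□□<■■□□□□
□□□■□■□□□
□□□□□■□□□
□□□■■□□□□
□□□□□□□□□
□□□□□□□□□
□□□□□□□□□
[25] □□□□□□□□□
□□■■□□□□□
□□□■■□□□□
□□v■□■□□□
□□□□□■□□□
□□□■■□□□□
□□□□□□□□□
□□□□□□□□□
□□□□□□□□□
[26] □□□□□□□□□
□□■■□□□□□
□□□■■□□□□
□<■■□■□□□
□□□□□■□□□
□□□■■□□□□
□□□□□□□□□
□□□□□□□□□
□□□□□□□□□
[27] □□□□□□□□□
□□■■□□□□□
□^□■■□□□□
□■■■□■□□□
□□□□□■□□□
□□□■■□□□□
□□□□□□□□□
□□□□□□□□□
□□□□□□□□□
[28] □□□□□□□□□
□□■■□□□□□
□■>■■□□□□
□■■■□■□□□
□□□□□■□□□
□□□■■□□□□
□□□□□□□□□
□□□□□□□□□
□□□□□□□□□
[29] □□□□□□□□□
□□■■□□□□□
□■■■■□□□□
□■v■□■□□□
□□□□□■□□□
□□□■■□□□□
□□□□□□□□□
□□□□□□□□□
□□□□□□□□□
[30] □□□□□□□□□
□□■■□□□□□
□■■■■□□□□
□■□>□■□□□
□□□□□■□□□
□□□■■□□□□
□□□□□□□□□
□□□□□□□□□
□□□□□□□□□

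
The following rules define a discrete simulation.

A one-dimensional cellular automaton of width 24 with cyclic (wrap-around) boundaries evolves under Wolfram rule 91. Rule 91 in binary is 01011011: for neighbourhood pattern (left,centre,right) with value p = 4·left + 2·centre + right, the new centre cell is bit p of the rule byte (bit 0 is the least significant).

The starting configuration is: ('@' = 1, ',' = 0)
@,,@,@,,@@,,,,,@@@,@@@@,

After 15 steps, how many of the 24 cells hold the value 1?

16

step 0: @,,@,@,,@@,,,,,@@@,@@@@,
step 1: ,@@,,,@@@@@@@@@@,@,@,,@,
step 2: @@@@@@@,,,,,,,,@,,,,@@,@
step 3: ,,,,,,@@@@@@@@@,@@@@@@,@
step 4: @@@@@@@,,,,,,,@,@,,,,@,,
step 5: @,,,,,@@@@@@@@,,,@@@@,@@
step 6: @@@@@@@,,,,,,@@@@@,,@,@,
step 7: @,,,,,@@@@@@@@,,,@@@,,,,
step 8: ,@@@@@@,,,,,,@@@@@,@@@@@
step 9: ,@,,,,@@@@@@@@,,,@,@,,,@
step 10: ,,@@@@@,,,,,,@@@@,,,@@@,
step 11: @@@,,,@@@@@@@@,,@@@@@,@@
step 12: ,,@@@@@,,,,,,@@@@,,,@,@,
step 13: @@@,,,@@@@@@@@,,@@@@,,,@
step 14: ,,@@@@@,,,,,,@@@@,,@@@@@
step 15: @@@,,,@@@@@@@@,,@@@@,,,@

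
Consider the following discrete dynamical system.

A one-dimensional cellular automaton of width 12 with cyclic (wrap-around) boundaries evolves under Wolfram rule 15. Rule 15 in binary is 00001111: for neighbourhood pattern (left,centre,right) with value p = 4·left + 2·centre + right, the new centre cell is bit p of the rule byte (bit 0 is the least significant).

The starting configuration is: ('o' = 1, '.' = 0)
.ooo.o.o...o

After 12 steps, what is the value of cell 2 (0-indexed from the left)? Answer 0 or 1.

gen 0: .ooo.o.o...o
gen 1: .o...o.o.ooo
gen 2: .o.ooo.o.o..
gen 3: oo.o...o.o.o
gen 4: ...o.ooo.o.o
gen 5: .ooo.o...o.o
gen 6: .o...o.ooo.o
gen 7: .o.ooo.o...o
gen 8: .o.o...o.ooo
gen 9: .o.o.ooo.o..
gen 10: oo.o.o...o.o
gen 11: ...o.o.ooo.o
gen 12: .ooo.o.o...o

1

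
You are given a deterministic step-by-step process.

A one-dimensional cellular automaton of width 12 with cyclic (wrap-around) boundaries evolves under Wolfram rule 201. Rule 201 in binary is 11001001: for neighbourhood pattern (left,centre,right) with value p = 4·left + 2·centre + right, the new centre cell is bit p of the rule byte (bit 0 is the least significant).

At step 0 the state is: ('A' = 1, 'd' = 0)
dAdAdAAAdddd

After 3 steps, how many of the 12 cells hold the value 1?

9

[0] dAdAdAAAdddd
[1] dddddAAAdAAA
[2] dAAAdAAAdAAA
[3] dAAAdAAAdAAA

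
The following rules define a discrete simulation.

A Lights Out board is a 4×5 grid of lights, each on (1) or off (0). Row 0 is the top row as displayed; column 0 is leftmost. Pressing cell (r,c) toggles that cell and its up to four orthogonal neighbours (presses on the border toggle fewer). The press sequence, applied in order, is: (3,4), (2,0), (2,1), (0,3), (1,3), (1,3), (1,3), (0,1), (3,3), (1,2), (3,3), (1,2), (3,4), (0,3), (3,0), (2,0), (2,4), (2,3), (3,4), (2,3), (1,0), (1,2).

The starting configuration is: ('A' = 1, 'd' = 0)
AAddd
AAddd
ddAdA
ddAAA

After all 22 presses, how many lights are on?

10

gen 0: AAddd
AAddd
ddAdA
ddAAA
gen 1: AAddd
AAddd
ddAdd
ddAdd
gen 2: AAddd
dAddd
AAAdd
AdAdd
gen 3: AAddd
ddddd
ddddd
AAAdd
gen 4: AAAAA
dddAd
ddddd
AAAdd
gen 5: AAAdA
ddAdA
dddAd
AAAdd
gen 6: AAAAA
dddAd
ddddd
AAAdd
gen 7: AAAdA
ddAdA
dddAd
AAAdd
gen 8: ddddA
dAAdA
dddAd
AAAdd
gen 9: ddddA
dAAdA
ddddd
AAdAA
gen 10: ddAdA
dddAA
ddAdd
AAdAA
gen 11: ddAdA
dddAA
ddAAd
AAAdd
gen 12: ddddA
dAAdA
dddAd
AAAdd
gen 13: ddddA
dAAdA
dddAA
AAAAA
gen 14: ddAAd
dAAAA
dddAA
AAAAA
gen 15: ddAAd
dAAAA
AddAA
ddAAA
gen 16: ddAAd
AAAAA
dAdAA
AdAAA
gen 17: ddAAd
AAAAd
dAddd
AdAAd
gen 18: ddAAd
AAAdd
dAAAA
AdAdd
gen 19: ddAAd
AAAdd
dAAAd
AdAAA
gen 20: ddAAd
AAAAd
dAddA
AdAdA
gen 21: AdAAd
ddAAd
AAddA
AdAdA
gen 22: AddAd
dAddd
AAAdA
AdAdA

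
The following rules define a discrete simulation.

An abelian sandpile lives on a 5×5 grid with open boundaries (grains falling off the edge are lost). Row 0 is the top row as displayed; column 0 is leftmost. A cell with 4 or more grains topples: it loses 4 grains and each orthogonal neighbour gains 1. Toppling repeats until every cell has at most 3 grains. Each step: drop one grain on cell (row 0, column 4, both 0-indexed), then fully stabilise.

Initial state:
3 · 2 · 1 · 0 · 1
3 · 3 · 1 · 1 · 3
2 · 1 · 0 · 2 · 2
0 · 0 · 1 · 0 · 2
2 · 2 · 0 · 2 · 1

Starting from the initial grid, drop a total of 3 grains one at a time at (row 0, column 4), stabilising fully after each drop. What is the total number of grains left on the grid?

gen 0: 3 · 2 · 1 · 0 · 1
3 · 3 · 1 · 1 · 3
2 · 1 · 0 · 2 · 2
0 · 0 · 1 · 0 · 2
2 · 2 · 0 · 2 · 1
gen 1: 3 · 2 · 1 · 0 · 2
3 · 3 · 1 · 1 · 3
2 · 1 · 0 · 2 · 2
0 · 0 · 1 · 0 · 2
2 · 2 · 0 · 2 · 1
gen 2: 3 · 2 · 1 · 0 · 3
3 · 3 · 1 · 1 · 3
2 · 1 · 0 · 2 · 2
0 · 0 · 1 · 0 · 2
2 · 2 · 0 · 2 · 1
gen 3: 3 · 2 · 1 · 1 · 1
3 · 3 · 1 · 2 · 0
2 · 1 · 0 · 2 · 3
0 · 0 · 1 · 0 · 2
2 · 2 · 0 · 2 · 1

35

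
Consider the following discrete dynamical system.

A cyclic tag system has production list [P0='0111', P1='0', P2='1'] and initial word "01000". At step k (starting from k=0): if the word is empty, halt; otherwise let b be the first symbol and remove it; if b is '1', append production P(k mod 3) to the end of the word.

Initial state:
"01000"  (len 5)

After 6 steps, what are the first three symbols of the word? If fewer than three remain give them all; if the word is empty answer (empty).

t=0: "01000"  (len 5)
t=1: "1000"  (len 4)
t=2: "0000"  (len 4)
t=3: "000"  (len 3)
t=4: "00"  (len 2)
t=5: "0"  (len 1)
t=6: (halted — word empty)

(empty)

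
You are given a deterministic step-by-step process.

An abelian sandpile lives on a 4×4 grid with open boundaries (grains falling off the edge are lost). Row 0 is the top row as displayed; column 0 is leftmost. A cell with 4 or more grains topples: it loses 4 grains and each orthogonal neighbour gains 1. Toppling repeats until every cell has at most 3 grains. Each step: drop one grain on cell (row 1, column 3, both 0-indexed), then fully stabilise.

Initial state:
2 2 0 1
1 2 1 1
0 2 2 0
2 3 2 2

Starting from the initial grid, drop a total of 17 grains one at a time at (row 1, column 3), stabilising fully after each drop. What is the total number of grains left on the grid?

32

[0] 2 2 0 1
1 2 1 1
0 2 2 0
2 3 2 2
[1] 2 2 0 1
1 2 1 2
0 2 2 0
2 3 2 2
[2] 2 2 0 1
1 2 1 3
0 2 2 0
2 3 2 2
[3] 2 2 0 2
1 2 2 0
0 2 2 1
2 3 2 2
[4] 2 2 0 2
1 2 2 1
0 2 2 1
2 3 2 2
[5] 2 2 0 2
1 2 2 2
0 2 2 1
2 3 2 2
[6] 2 2 0 2
1 2 2 3
0 2 2 1
2 3 2 2
[7] 2 2 0 3
1 2 3 0
0 2 2 2
2 3 2 2
[8] 2 2 0 3
1 2 3 1
0 2 2 2
2 3 2 2
[9] 2 2 0 3
1 2 3 2
0 2 2 2
2 3 2 2
[10] 2 2 0 3
1 2 3 3
0 2 2 2
2 3 2 2
[11] 2 2 2 0
1 3 0 2
0 2 3 3
2 3 2 2
[12] 2 2 2 0
1 3 0 3
0 2 3 3
2 3 2 2
[13] 2 2 2 1
1 3 2 1
0 3 0 1
2 3 3 3
[14] 2 2 2 1
1 3 2 2
0 3 0 1
2 3 3 3
[15] 2 2 2 1
1 3 2 3
0 3 0 1
2 3 3 3
[16] 2 2 2 2
1 3 3 0
0 3 0 2
2 3 3 3
[17] 2 2 2 2
1 3 3 1
0 3 0 2
2 3 3 3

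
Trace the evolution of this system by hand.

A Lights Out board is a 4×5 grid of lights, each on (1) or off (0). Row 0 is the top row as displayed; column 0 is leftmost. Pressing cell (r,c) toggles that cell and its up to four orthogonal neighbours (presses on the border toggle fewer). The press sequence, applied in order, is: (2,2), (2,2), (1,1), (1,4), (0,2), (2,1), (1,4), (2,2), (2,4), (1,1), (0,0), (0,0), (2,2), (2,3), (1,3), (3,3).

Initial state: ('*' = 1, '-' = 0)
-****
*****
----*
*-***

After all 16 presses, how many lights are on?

k=0  -****
*****
----*
*-***
k=1  -****
**-**
-****
*--**
k=2  -****
*****
----*
*-***
k=3  --***
---**
-*--*
*-***
k=4  --**-
-----
-*---
*-***
k=5  -*---
--*--
-*---
*-***
k=6  -*---
-**--
*-*--
*****
k=7  -*--*
-****
*-*-*
*****
k=8  -*--*
-*-**
**-**
**-**
k=9  -*--*
-*-*-
**---
**-*-
k=10  ----*
*-**-
*----
**-*-
k=11  **--*
--**-
*----
**-*-
k=12  ----*
*-**-
*----
**-*-
k=13  ----*
*--*-
****-
****-
k=14  ----*
*----
**--*
***--
k=15  ---**
*-***
**-**
***--
k=16  ---**
*-***
**--*
**-**

13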